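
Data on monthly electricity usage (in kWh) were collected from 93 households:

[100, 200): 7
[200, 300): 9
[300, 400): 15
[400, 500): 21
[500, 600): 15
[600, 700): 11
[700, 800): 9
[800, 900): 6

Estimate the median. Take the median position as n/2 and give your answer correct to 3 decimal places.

473.810

Cumulative frequencies: 7, 16, 31, 52, 67, 78, 87, 93
n = 93; position = n/2 = 46.5.
This falls in the class [400, 500): L = 400, F = 31, f = 21, h = 100.
Median ≈ 400 + ((46.5 − 31) / 21) × 100 = 473.8095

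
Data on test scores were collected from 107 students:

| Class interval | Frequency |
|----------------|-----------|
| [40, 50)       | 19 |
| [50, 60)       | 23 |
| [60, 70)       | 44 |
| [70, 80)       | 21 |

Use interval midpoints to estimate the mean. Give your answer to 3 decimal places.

Midpoints: 45, 55, 65, 75
Σfm = 19×45 + 23×55 + 44×65 + 21×75 = 6555
n = Σf = 107
Mean = 6555 / 107 = 61.2617

61.262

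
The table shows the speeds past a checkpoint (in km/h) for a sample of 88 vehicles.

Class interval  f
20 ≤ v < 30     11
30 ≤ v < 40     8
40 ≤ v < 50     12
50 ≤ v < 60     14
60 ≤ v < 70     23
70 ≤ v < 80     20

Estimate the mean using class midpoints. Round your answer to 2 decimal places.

55.23

Midpoints: 25, 35, 45, 55, 65, 75
Σfm = 11×25 + 8×35 + 12×45 + 14×55 + 23×65 + 20×75 = 4860
n = Σf = 88
Mean = 4860 / 88 = 55.2273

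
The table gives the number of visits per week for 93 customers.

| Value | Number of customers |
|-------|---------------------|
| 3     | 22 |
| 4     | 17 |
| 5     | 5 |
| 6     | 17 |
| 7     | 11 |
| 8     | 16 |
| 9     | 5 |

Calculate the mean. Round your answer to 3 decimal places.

5.495

Values: 3, 4, 5, 6, 7, 8, 9
Σfx = 22×3 + 17×4 + 5×5 + 17×6 + 11×7 + 16×8 + 5×9 = 511
n = Σf = 93
Mean = 511 / 93 = 5.4946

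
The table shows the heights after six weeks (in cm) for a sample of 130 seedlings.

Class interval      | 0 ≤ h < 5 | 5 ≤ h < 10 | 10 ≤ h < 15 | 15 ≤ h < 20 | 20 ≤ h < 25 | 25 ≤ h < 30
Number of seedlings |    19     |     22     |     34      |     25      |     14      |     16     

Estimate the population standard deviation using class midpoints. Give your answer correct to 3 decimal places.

7.722

Midpoints: 2.5, 7.5, 12.5, 17.5, 22.5, 27.5
n = 130, Σfm = 1830, mean = 14.0769
Σfm² = 33512.5
Σf(m − x̄)² = Σfm² − (Σfm)²/n = 33512.5 − 1830²/130 = 7751.7308
Population variance = 7751.7308 / 130 = 59.6287
Standard deviation = √59.6287 = 7.7220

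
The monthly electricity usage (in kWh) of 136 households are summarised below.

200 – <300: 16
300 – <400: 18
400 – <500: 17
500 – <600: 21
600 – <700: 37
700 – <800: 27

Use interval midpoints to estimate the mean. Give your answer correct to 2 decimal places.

542.65

Midpoints: 250, 350, 450, 550, 650, 750
Σfm = 16×250 + 18×350 + 17×450 + 21×550 + 37×650 + 27×750 = 73800
n = Σf = 136
Mean = 73800 / 136 = 542.6471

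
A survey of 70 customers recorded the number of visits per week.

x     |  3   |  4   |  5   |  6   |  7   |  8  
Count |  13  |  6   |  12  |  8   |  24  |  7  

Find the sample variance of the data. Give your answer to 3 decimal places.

2.842

Values: 3, 4, 5, 6, 7, 8
n = 70, Σfx = 395, mean = 5.6429
Σfx² = 2425
Σf(x − x̄)² = Σfx² − (Σfx)²/n = 2425 − 395²/70 = 196.0714
Sample variance = 196.0714 / 69 = 2.8416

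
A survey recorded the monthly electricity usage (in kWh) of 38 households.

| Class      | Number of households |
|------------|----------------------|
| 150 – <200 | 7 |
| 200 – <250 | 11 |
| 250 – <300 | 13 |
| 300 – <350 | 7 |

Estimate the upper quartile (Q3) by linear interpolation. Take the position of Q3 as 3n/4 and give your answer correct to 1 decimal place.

Cumulative frequencies: 7, 18, 31, 38
n = 38; position = 3n/4 = 28.5.
This falls in the class 250 – <300: L = 250, F = 18, f = 13, h = 50.
Upper quartile ≈ 250 + ((28.5 − 18) / 13) × 50 = 290.3846

290.4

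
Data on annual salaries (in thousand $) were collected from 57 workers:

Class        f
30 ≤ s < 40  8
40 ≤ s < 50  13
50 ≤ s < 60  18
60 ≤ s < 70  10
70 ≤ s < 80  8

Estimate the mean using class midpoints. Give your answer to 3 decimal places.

Midpoints: 35, 45, 55, 65, 75
Σfm = 8×35 + 13×45 + 18×55 + 10×65 + 8×75 = 3105
n = Σf = 57
Mean = 3105 / 57 = 54.4737

54.474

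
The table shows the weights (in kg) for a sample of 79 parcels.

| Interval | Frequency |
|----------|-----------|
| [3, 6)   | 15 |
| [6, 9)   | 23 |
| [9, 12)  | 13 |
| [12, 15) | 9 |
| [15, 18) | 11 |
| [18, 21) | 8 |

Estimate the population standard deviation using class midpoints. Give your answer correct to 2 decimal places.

4.87

Midpoints: 4.5, 7.5, 10.5, 13.5, 16.5, 19.5
n = 79, Σfm = 835.5, mean = 10.5759
Σfm² = 10707.75
Σf(m − x̄)² = Σfm² − (Σfm)²/n = 10707.75 − 835.5²/79 = 1871.5443
Population variance = 1871.5443 / 79 = 23.6904
Standard deviation = √23.6904 = 4.8673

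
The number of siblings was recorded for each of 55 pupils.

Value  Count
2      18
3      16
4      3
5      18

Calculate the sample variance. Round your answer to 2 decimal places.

1.57

Values: 2, 3, 4, 5
n = 55, Σfx = 186, mean = 3.3818
Σfx² = 714
Σf(x − x̄)² = Σfx² − (Σfx)²/n = 714 − 186²/55 = 84.9818
Sample variance = 84.9818 / 54 = 1.5737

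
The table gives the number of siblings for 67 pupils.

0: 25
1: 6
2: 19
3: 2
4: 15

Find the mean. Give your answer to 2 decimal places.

1.64

Values: 0, 1, 2, 3, 4
Σfx = 25×0 + 6×1 + 19×2 + 2×3 + 15×4 = 110
n = Σf = 67
Mean = 110 / 67 = 1.6418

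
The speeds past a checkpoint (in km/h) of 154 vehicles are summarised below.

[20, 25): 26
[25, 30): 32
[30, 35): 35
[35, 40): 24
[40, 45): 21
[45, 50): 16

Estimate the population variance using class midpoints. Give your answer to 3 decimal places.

62.038

Midpoints: 22.5, 27.5, 32.5, 37.5, 42.5, 47.5
n = 154, Σfm = 5155, mean = 33.4740
Σfm² = 182112.5
Σf(m − x̄)² = Σfm² − (Σfm)²/n = 182112.5 − 5155²/154 = 9553.8961
Population variance = 9553.8961 / 154 = 62.0383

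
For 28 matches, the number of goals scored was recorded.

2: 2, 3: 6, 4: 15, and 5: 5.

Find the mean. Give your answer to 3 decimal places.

Values: 2, 3, 4, 5
Σfx = 2×2 + 6×3 + 15×4 + 5×5 = 107
n = Σf = 28
Mean = 107 / 28 = 3.8214

3.821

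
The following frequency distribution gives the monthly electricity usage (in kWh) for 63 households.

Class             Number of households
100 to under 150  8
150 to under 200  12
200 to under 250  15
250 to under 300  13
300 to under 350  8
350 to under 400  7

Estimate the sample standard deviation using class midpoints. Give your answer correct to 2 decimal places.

76.28

Midpoints: 125, 175, 225, 275, 325, 375
n = 63, Σfm = 15275, mean = 242.4603
Σfm² = 4064375
Σf(m − x̄)² = Σfm² − (Σfm)²/n = 4064375 − 15275²/63 = 360793.6508
Sample variance = 360793.6508 / 62 = 5819.2524
Standard deviation = √5819.2524 = 76.2840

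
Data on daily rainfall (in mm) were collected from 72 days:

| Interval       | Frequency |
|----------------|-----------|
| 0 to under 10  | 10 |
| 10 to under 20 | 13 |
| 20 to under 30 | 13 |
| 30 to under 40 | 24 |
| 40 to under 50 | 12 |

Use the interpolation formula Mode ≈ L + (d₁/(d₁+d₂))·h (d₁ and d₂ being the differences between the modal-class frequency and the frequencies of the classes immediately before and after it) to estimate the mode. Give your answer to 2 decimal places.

34.78

Modal class: 30 to under 40 (highest frequency 24).
d₁ = 24 − 13 = 11, d₂ = 24 − 12 = 12
Mode ≈ 30 + (11/(11+12)) × 10 = 30 + 4.7826 = 34.7826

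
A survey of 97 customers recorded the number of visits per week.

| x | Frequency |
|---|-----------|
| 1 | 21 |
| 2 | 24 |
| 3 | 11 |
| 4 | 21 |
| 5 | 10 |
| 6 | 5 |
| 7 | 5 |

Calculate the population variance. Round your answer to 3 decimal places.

3.020

Values: 1, 2, 3, 4, 5, 6, 7
n = 97, Σfx = 301, mean = 3.1031
Σfx² = 1227
Σf(x − x̄)² = Σfx² − (Σfx)²/n = 1227 − 301²/97 = 292.9691
Population variance = 292.9691 / 97 = 3.0203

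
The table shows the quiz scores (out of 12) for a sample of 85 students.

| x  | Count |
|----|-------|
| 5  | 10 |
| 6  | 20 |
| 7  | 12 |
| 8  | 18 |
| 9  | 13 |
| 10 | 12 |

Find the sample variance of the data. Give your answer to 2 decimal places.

2.61

Values: 5, 6, 7, 8, 9, 10
n = 85, Σfx = 635, mean = 7.4706
Σfx² = 4963
Σf(x − x̄)² = Σfx² − (Σfx)²/n = 4963 − 635²/85 = 219.1765
Sample variance = 219.1765 / 84 = 2.6092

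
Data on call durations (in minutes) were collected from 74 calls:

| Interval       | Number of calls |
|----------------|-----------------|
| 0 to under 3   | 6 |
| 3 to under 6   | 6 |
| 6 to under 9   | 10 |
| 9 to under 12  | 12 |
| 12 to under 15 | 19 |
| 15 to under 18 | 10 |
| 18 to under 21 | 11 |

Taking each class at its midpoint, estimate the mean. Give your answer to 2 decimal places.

Midpoints: 1.5, 4.5, 7.5, 10.5, 13.5, 16.5, 19.5
Σfm = 6×1.5 + 6×4.5 + 10×7.5 + 12×10.5 + 19×13.5 + 10×16.5 + 11×19.5 = 873
n = Σf = 74
Mean = 873 / 74 = 11.7973

11.80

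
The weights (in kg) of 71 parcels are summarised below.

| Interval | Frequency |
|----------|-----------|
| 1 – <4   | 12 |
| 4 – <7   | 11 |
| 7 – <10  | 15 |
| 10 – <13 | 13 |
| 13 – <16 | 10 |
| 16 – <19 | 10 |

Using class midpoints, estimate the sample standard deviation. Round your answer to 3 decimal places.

4.955

Midpoints: 2.5, 5.5, 8.5, 11.5, 14.5, 17.5
n = 71, Σfm = 687.5, mean = 9.6831
Σfm² = 8375.75
Σf(m − x̄)² = Σfm² − (Σfm)²/n = 8375.75 − 687.5²/71 = 1718.6197
Sample variance = 1718.6197 / 70 = 24.5517
Standard deviation = √24.5517 = 4.9550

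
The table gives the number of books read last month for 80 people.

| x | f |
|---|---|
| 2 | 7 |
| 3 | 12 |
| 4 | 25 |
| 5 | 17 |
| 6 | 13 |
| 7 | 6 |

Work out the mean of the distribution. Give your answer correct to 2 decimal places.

Values: 2, 3, 4, 5, 6, 7
Σfx = 7×2 + 12×3 + 25×4 + 17×5 + 13×6 + 6×7 = 355
n = Σf = 80
Mean = 355 / 80 = 4.4375

4.44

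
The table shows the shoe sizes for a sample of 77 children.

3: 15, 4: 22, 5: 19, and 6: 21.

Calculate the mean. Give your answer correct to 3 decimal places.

4.597

Values: 3, 4, 5, 6
Σfx = 15×3 + 22×4 + 19×5 + 21×6 = 354
n = Σf = 77
Mean = 354 / 77 = 4.5974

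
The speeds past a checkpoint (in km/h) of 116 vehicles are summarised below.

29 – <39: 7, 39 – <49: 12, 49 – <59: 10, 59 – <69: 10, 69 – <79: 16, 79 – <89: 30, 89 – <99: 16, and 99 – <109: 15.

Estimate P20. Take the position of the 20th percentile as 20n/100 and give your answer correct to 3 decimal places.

53.200

Cumulative frequencies: 7, 19, 29, 39, 55, 85, 101, 116
n = 116; position = 20n/100 = 23.2.
This falls in the class 49 – <59: L = 49, F = 19, f = 10, h = 10.
20th percentile ≈ 49 + ((23.2 − 19) / 10) × 10 = 53.2000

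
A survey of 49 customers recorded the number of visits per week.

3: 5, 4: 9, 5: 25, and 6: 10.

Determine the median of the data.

5

Cumulative frequencies: 5, 14, 39, 49
n = 49, so the median is the value in position (n+1)/2 = 25.
Position 25 falls at value 5.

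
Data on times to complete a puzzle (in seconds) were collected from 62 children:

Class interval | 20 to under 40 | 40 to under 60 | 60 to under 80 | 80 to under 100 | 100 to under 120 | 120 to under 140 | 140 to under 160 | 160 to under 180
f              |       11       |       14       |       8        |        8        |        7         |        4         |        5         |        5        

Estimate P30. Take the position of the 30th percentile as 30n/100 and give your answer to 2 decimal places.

50.86

Cumulative frequencies: 11, 25, 33, 41, 48, 52, 57, 62
n = 62; position = 30n/100 = 18.6.
This falls in the class 40 to under 60: L = 40, F = 11, f = 14, h = 20.
30th percentile ≈ 40 + ((18.6 − 11) / 14) × 20 = 50.8571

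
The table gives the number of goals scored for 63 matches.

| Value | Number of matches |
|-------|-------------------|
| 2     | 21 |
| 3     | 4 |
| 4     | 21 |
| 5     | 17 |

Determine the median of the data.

Cumulative frequencies: 21, 25, 46, 63
n = 63, so the median is the value in position (n+1)/2 = 32.
Position 32 falls at value 4.

4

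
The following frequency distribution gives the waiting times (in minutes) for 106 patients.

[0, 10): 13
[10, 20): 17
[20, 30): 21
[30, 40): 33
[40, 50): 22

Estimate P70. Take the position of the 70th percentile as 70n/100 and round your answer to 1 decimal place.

Cumulative frequencies: 13, 30, 51, 84, 106
n = 106; position = 70n/100 = 74.2.
This falls in the class [30, 40): L = 30, F = 51, f = 33, h = 10.
70th percentile ≈ 30 + ((74.2 − 51) / 33) × 10 = 37.0303

37.0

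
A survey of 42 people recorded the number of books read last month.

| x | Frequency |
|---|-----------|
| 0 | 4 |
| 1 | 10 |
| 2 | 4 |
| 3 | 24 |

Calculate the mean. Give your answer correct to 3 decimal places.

Values: 0, 1, 2, 3
Σfx = 4×0 + 10×1 + 4×2 + 24×3 = 90
n = Σf = 42
Mean = 90 / 42 = 2.1429

2.143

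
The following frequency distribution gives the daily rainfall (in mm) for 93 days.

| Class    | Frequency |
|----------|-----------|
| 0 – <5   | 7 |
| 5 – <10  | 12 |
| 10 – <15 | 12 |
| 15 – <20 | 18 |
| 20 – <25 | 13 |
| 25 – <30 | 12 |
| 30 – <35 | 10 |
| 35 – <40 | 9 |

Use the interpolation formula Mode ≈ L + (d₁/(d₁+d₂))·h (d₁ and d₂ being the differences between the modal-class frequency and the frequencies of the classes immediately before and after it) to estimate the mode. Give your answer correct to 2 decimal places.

Modal class: 15 – <20 (highest frequency 18).
d₁ = 18 − 12 = 6, d₂ = 18 − 13 = 5
Mode ≈ 15 + (6/(6+5)) × 5 = 15 + 2.7273 = 17.7273

17.73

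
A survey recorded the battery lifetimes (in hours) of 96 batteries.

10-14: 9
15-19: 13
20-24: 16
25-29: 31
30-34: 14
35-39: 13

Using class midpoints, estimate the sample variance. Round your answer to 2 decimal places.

Midpoints: 12, 17, 22, 27, 32, 37
n = 96, Σfm = 2447, mean = 25.4896
Σfm² = 67529
Σf(m − x̄)² = Σfm² − (Σfm)²/n = 67529 − 2447²/96 = 5155.9896
Sample variance = 5155.9896 / 95 = 54.2736

54.27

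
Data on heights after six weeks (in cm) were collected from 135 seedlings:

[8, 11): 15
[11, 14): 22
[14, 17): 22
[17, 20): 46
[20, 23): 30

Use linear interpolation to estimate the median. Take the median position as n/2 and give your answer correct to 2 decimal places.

Cumulative frequencies: 15, 37, 59, 105, 135
n = 135; position = n/2 = 67.5.
This falls in the class [17, 20): L = 17, F = 59, f = 46, h = 3.
Median ≈ 17 + ((67.5 − 59) / 46) × 3 = 17.5543

17.55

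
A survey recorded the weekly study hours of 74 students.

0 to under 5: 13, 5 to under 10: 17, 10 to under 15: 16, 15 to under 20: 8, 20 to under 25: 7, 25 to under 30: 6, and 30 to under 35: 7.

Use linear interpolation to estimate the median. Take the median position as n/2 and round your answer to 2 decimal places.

Cumulative frequencies: 13, 30, 46, 54, 61, 67, 74
n = 74; position = n/2 = 37.
This falls in the class 10 to under 15: L = 10, F = 30, f = 16, h = 5.
Median ≈ 10 + ((37 − 30) / 16) × 5 = 12.1875

12.19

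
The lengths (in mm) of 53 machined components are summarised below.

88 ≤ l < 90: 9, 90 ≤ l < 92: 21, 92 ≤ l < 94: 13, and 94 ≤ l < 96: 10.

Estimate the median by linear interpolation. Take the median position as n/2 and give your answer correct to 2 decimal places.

Cumulative frequencies: 9, 30, 43, 53
n = 53; position = n/2 = 26.5.
This falls in the class 90 ≤ l < 92: L = 90, F = 9, f = 21, h = 2.
Median ≈ 90 + ((26.5 − 9) / 21) × 2 = 91.6667

91.67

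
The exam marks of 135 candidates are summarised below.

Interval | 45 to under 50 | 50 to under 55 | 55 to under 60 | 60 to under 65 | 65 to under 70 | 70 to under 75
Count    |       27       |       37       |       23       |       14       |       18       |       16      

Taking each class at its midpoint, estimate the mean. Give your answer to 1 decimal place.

Midpoints: 47.5, 52.5, 57.5, 62.5, 67.5, 72.5
Σfm = 27×47.5 + 37×52.5 + 23×57.5 + 14×62.5 + 18×67.5 + 16×72.5 = 7797.5
n = Σf = 135
Mean = 7797.5 / 135 = 57.7593

57.8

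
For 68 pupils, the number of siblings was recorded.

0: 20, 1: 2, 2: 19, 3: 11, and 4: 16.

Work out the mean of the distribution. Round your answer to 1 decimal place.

2.0

Values: 0, 1, 2, 3, 4
Σfx = 20×0 + 2×1 + 19×2 + 11×3 + 16×4 = 137
n = Σf = 68
Mean = 137 / 68 = 2.0147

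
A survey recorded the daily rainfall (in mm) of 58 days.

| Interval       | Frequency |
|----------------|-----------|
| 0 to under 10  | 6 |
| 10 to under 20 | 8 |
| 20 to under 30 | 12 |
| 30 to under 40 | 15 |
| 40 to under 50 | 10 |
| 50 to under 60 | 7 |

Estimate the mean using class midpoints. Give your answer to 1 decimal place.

31.2

Midpoints: 5, 15, 25, 35, 45, 55
Σfm = 6×5 + 8×15 + 12×25 + 15×35 + 10×45 + 7×55 = 1810
n = Σf = 58
Mean = 1810 / 58 = 31.2069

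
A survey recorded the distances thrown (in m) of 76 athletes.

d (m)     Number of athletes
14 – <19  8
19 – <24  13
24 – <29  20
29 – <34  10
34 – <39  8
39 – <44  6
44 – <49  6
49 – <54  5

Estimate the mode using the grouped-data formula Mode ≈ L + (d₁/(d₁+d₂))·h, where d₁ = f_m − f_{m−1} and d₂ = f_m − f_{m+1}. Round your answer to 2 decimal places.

Modal class: 24 – <29 (highest frequency 20).
d₁ = 20 − 13 = 7, d₂ = 20 − 10 = 10
Mode ≈ 24 + (7/(7+10)) × 5 = 24 + 2.0588 = 26.0588

26.06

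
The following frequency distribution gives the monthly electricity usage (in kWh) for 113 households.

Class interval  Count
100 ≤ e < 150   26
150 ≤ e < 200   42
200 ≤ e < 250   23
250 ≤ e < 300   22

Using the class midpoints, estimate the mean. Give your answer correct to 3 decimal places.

Midpoints: 125, 175, 225, 275
Σfm = 26×125 + 42×175 + 23×225 + 22×275 = 21825
n = Σf = 113
Mean = 21825 / 113 = 193.1416

193.142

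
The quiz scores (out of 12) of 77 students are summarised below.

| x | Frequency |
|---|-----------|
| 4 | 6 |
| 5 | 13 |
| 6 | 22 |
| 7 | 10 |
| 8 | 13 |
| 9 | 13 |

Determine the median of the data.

6

Cumulative frequencies: 6, 19, 41, 51, 64, 77
n = 77, so the median is the value in position (n+1)/2 = 39.
Position 39 falls at value 6.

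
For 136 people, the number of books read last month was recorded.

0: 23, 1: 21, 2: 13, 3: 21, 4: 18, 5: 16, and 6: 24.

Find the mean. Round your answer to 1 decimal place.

3.0

Values: 0, 1, 2, 3, 4, 5, 6
Σfx = 23×0 + 21×1 + 13×2 + 21×3 + 18×4 + 16×5 + 24×6 = 406
n = Σf = 136
Mean = 406 / 136 = 2.9853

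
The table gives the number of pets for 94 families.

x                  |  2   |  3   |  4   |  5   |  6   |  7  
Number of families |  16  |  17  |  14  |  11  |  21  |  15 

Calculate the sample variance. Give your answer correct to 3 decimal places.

Values: 2, 3, 4, 5, 6, 7
n = 94, Σfx = 425, mean = 4.5213
Σfx² = 2207
Σf(x − x̄)² = Σfx² − (Σfx)²/n = 2207 − 425²/94 = 285.4574
Sample variance = 285.4574 / 93 = 3.0694

3.069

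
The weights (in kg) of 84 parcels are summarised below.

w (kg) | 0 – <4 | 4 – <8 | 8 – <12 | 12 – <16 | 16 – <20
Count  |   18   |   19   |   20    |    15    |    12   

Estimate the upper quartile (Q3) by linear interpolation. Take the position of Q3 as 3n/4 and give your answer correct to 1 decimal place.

13.6

Cumulative frequencies: 18, 37, 57, 72, 84
n = 84; position = 3n/4 = 63.
This falls in the class 12 – <16: L = 12, F = 57, f = 15, h = 4.
Upper quartile ≈ 12 + ((63 − 57) / 15) × 4 = 13.6000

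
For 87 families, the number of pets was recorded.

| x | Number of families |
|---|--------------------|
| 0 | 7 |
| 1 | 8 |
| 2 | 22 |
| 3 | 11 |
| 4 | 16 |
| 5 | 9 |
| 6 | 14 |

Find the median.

3

Cumulative frequencies: 7, 15, 37, 48, 64, 73, 87
n = 87, so the median is the value in position (n+1)/2 = 44.
Position 44 falls at value 3.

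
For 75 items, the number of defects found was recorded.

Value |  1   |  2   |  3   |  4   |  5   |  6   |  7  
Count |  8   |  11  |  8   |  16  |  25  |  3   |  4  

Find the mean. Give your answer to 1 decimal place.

Values: 1, 2, 3, 4, 5, 6, 7
Σfx = 8×1 + 11×2 + 8×3 + 16×4 + 25×5 + 3×6 + 4×7 = 289
n = Σf = 75
Mean = 289 / 75 = 3.8533

3.9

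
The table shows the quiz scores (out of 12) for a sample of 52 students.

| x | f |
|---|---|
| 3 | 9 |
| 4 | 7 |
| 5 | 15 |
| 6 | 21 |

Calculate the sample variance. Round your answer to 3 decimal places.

Values: 3, 4, 5, 6
n = 52, Σfx = 256, mean = 4.9231
Σfx² = 1324
Σf(x − x̄)² = Σfx² − (Σfx)²/n = 1324 − 256²/52 = 63.6923
Sample variance = 63.6923 / 51 = 1.2489

1.249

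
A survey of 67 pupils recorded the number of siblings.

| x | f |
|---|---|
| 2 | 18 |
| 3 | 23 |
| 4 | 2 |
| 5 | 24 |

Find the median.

Cumulative frequencies: 18, 41, 43, 67
n = 67, so the median is the value in position (n+1)/2 = 34.
Position 34 falls at value 3.

3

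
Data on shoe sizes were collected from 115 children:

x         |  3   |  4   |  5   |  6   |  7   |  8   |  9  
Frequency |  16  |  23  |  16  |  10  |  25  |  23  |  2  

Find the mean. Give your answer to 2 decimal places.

Values: 3, 4, 5, 6, 7, 8, 9
Σfx = 16×3 + 23×4 + 16×5 + 10×6 + 25×7 + 23×8 + 2×9 = 657
n = Σf = 115
Mean = 657 / 115 = 5.7130

5.71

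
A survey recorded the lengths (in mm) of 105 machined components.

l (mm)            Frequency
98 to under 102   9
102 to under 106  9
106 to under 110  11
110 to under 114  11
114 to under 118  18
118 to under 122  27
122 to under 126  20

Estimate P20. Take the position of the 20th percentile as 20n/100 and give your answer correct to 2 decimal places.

107.09

Cumulative frequencies: 9, 18, 29, 40, 58, 85, 105
n = 105; position = 20n/100 = 21.
This falls in the class 106 to under 110: L = 106, F = 18, f = 11, h = 4.
20th percentile ≈ 106 + ((21 − 18) / 11) × 4 = 107.0909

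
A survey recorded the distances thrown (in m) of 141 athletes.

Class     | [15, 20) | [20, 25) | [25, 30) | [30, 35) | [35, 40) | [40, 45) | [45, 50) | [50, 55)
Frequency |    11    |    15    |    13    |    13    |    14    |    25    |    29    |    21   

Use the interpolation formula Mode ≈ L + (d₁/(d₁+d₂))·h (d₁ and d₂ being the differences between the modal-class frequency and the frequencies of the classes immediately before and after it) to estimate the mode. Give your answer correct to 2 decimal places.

46.67

Modal class: [45, 50) (highest frequency 29).
d₁ = 29 − 25 = 4, d₂ = 29 − 21 = 8
Mode ≈ 45 + (4/(4+8)) × 5 = 45 + 1.6667 = 46.6667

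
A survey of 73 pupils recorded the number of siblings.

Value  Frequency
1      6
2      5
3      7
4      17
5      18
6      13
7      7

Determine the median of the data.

5

Cumulative frequencies: 6, 11, 18, 35, 53, 66, 73
n = 73, so the median is the value in position (n+1)/2 = 37.
Position 37 falls at value 5.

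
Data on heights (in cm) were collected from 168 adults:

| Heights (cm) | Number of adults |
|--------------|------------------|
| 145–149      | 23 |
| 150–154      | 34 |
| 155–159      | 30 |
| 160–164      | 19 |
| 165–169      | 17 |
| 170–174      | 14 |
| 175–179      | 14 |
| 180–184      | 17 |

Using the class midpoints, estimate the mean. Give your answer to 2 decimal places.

161.64

Midpoints: 147, 152, 157, 162, 167, 172, 177, 182
Σfm = 23×147 + 34×152 + 30×157 + 19×162 + 17×167 + 14×172 + 14×177 + 17×182 = 27156
n = Σf = 168
Mean = 27156 / 168 = 161.6429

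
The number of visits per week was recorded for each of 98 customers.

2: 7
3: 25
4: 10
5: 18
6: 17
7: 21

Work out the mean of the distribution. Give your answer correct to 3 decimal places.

Values: 2, 3, 4, 5, 6, 7
Σfx = 7×2 + 25×3 + 10×4 + 18×5 + 17×6 + 21×7 = 468
n = Σf = 98
Mean = 468 / 98 = 4.7755

4.776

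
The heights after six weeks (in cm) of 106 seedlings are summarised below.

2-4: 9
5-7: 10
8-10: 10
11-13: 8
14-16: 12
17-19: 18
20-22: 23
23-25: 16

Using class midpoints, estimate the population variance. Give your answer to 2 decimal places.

45.25

Midpoints: 3, 6, 9, 12, 15, 18, 21, 24
n = 106, Σfm = 1644, mean = 15.5094
Σfm² = 30294
Σf(m − x̄)² = Σfm² − (Σfm)²/n = 30294 − 1644²/106 = 4796.4906
Population variance = 4796.4906 / 106 = 45.2499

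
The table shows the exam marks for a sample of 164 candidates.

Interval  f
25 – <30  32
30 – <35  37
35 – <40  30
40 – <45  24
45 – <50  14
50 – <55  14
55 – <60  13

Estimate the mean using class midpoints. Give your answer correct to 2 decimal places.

38.87

Midpoints: 27.5, 32.5, 37.5, 42.5, 47.5, 52.5, 57.5
Σfm = 32×27.5 + 37×32.5 + 30×37.5 + 24×42.5 + 14×47.5 + 14×52.5 + 13×57.5 = 6375
n = Σf = 164
Mean = 6375 / 164 = 38.8720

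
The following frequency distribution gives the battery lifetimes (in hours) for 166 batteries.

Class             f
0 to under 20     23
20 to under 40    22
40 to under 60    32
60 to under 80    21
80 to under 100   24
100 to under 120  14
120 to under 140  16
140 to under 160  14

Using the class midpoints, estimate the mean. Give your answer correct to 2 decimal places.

71.33

Midpoints: 10, 30, 50, 70, 90, 110, 130, 150
Σfm = 23×10 + 22×30 + 32×50 + 21×70 + 24×90 + 14×110 + 16×130 + 14×150 = 11840
n = Σf = 166
Mean = 11840 / 166 = 71.3253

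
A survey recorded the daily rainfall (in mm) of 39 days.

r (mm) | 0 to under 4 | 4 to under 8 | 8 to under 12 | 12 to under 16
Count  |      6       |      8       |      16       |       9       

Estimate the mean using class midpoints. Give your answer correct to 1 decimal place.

8.9

Midpoints: 2, 6, 10, 14
Σfm = 6×2 + 8×6 + 16×10 + 9×14 = 346
n = Σf = 39
Mean = 346 / 39 = 8.8718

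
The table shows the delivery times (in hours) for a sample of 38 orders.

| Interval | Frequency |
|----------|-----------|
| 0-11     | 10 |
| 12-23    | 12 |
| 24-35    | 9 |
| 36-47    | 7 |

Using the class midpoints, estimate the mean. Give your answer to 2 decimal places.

Midpoints: 5.5, 17.5, 29.5, 41.5
Σfm = 10×5.5 + 12×17.5 + 9×29.5 + 7×41.5 = 821
n = Σf = 38
Mean = 821 / 38 = 21.6053

21.61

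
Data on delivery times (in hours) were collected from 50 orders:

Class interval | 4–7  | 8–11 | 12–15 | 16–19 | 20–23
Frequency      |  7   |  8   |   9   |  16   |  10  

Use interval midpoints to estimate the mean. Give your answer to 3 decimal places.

14.620

Midpoints: 5.5, 9.5, 13.5, 17.5, 21.5
Σfm = 7×5.5 + 8×9.5 + 9×13.5 + 16×17.5 + 10×21.5 = 731
n = Σf = 50
Mean = 731 / 50 = 14.6200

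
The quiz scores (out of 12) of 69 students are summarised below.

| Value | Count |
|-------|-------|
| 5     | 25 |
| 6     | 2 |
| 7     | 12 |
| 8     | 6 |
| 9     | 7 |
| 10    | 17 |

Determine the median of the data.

7

Cumulative frequencies: 25, 27, 39, 45, 52, 69
n = 69, so the median is the value in position (n+1)/2 = 35.
Position 35 falls at value 7.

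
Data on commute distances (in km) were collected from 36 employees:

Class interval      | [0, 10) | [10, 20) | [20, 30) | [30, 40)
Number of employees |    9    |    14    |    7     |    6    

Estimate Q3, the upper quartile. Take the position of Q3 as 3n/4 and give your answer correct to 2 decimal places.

Cumulative frequencies: 9, 23, 30, 36
n = 36; position = 3n/4 = 27.
This falls in the class [20, 30): L = 20, F = 23, f = 7, h = 10.
Upper quartile ≈ 20 + ((27 − 23) / 7) × 10 = 25.7143

25.71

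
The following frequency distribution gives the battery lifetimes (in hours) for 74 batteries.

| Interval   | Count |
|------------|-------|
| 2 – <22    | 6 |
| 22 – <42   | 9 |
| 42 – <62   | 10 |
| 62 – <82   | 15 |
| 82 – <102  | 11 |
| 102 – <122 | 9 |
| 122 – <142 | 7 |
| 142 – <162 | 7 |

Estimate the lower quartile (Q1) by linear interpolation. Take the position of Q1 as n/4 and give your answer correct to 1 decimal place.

49.0

Cumulative frequencies: 6, 15, 25, 40, 51, 60, 67, 74
n = 74; position = n/4 = 18.5.
This falls in the class 42 – <62: L = 42, F = 15, f = 10, h = 20.
Lower quartile ≈ 42 + ((18.5 − 15) / 10) × 20 = 49.0000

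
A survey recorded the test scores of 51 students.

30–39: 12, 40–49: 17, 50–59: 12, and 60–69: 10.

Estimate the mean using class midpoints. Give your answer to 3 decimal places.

48.422

Midpoints: 34.5, 44.5, 54.5, 64.5
Σfm = 12×34.5 + 17×44.5 + 12×54.5 + 10×64.5 = 2469.5
n = Σf = 51
Mean = 2469.5 / 51 = 48.4216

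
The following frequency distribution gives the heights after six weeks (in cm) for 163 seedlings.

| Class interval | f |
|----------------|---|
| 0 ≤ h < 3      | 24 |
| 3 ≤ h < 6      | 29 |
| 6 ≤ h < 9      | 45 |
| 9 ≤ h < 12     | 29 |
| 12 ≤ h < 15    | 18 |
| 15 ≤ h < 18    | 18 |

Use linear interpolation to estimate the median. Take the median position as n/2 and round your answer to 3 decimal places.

Cumulative frequencies: 24, 53, 98, 127, 145, 163
n = 163; position = n/2 = 81.5.
This falls in the class 6 ≤ h < 9: L = 6, F = 53, f = 45, h = 3.
Median ≈ 6 + ((81.5 − 53) / 45) × 3 = 7.9000

7.900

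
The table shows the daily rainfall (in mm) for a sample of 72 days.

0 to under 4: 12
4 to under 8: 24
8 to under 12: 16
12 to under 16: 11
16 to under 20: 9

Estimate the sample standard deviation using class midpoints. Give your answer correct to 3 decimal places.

5.068

Midpoints: 2, 6, 10, 14, 18
n = 72, Σfm = 644, mean = 8.9444
Σfm² = 7584
Σf(m − x̄)² = Σfm² − (Σfm)²/n = 7584 − 644²/72 = 1823.7778
Sample variance = 1823.7778 / 71 = 25.6870
Standard deviation = √25.6870 = 5.0682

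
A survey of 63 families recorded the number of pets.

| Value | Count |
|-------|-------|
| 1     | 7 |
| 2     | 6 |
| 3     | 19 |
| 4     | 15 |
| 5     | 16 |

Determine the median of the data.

Cumulative frequencies: 7, 13, 32, 47, 63
n = 63, so the median is the value in position (n+1)/2 = 32.
Position 32 falls at value 3.

3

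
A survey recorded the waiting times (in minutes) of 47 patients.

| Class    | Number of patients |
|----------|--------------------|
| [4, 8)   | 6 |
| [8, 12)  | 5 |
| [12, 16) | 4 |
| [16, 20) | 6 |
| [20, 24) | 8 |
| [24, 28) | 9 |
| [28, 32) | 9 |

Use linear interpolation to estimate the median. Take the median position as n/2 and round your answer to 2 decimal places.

21.25

Cumulative frequencies: 6, 11, 15, 21, 29, 38, 47
n = 47; position = n/2 = 23.5.
This falls in the class [20, 24): L = 20, F = 21, f = 8, h = 4.
Median ≈ 20 + ((23.5 − 21) / 8) × 4 = 21.2500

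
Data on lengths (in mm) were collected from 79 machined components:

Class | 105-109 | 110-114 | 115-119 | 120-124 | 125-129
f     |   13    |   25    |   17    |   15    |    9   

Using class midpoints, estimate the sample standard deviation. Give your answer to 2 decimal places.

6.30

Midpoints: 107, 112, 117, 122, 127
n = 79, Σfm = 9153, mean = 115.8608
Σfm² = 1063571
Σf(m − x̄)² = Σfm² − (Σfm)²/n = 1063571 − 9153²/79 = 3097.4684
Sample variance = 3097.4684 / 78 = 39.7111
Standard deviation = √39.7111 = 6.3017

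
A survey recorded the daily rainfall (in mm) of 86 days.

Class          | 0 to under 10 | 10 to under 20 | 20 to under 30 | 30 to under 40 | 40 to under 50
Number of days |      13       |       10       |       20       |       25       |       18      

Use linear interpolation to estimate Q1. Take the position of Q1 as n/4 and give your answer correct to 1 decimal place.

Cumulative frequencies: 13, 23, 43, 68, 86
n = 86; position = n/4 = 21.5.
This falls in the class 10 to under 20: L = 10, F = 13, f = 10, h = 10.
Lower quartile ≈ 10 + ((21.5 − 13) / 10) × 10 = 18.5000

18.5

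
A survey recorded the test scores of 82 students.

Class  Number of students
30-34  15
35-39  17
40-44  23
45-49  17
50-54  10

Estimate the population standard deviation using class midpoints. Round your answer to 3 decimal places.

6.363

Midpoints: 32, 37, 42, 47, 52
n = 82, Σfm = 3394, mean = 41.3902
Σfm² = 143798
Σf(m − x̄)² = Σfm² − (Σfm)²/n = 143798 − 3394²/82 = 3319.5122
Population variance = 3319.5122 / 82 = 40.4819
Standard deviation = √40.4819 = 6.3625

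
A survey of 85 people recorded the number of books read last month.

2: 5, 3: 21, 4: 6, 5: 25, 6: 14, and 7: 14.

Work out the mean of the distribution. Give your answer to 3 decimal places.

4.753

Values: 2, 3, 4, 5, 6, 7
Σfx = 5×2 + 21×3 + 6×4 + 25×5 + 14×6 + 14×7 = 404
n = Σf = 85
Mean = 404 / 85 = 4.7529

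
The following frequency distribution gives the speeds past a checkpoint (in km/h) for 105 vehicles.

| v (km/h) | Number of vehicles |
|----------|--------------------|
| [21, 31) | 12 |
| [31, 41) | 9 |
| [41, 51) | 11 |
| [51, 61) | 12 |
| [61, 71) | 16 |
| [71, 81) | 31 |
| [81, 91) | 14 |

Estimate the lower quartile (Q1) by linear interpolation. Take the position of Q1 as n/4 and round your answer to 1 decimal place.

45.8

Cumulative frequencies: 12, 21, 32, 44, 60, 91, 105
n = 105; position = n/4 = 26.25.
This falls in the class [41, 51): L = 41, F = 21, f = 11, h = 10.
Lower quartile ≈ 41 + ((26.25 − 21) / 11) × 10 = 45.7727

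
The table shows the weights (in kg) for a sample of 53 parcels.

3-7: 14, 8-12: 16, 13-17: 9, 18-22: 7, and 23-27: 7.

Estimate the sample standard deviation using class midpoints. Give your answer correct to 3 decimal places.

6.830

Midpoints: 5, 10, 15, 20, 25
n = 53, Σfm = 680, mean = 12.8302
Σfm² = 11150
Σf(m − x̄)² = Σfm² − (Σfm)²/n = 11150 − 680²/53 = 2425.4717
Sample variance = 2425.4717 / 52 = 46.6437
Standard deviation = √46.6437 = 6.8296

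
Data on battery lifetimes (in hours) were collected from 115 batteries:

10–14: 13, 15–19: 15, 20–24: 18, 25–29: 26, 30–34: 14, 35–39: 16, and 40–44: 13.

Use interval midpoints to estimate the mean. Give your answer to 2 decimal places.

Midpoints: 12, 17, 22, 27, 32, 37, 42
Σfm = 13×12 + 15×17 + 18×22 + 26×27 + 14×32 + 16×37 + 13×42 = 3095
n = Σf = 115
Mean = 3095 / 115 = 26.9130

26.91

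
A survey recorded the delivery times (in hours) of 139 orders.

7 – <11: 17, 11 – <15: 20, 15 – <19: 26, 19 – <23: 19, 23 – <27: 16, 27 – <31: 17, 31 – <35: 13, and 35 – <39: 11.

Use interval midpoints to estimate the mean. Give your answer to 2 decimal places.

Midpoints: 9, 13, 17, 21, 25, 29, 33, 37
Σfm = 17×9 + 20×13 + 26×17 + 19×21 + 16×25 + 17×29 + 13×33 + 11×37 = 2983
n = Σf = 139
Mean = 2983 / 139 = 21.4604

21.46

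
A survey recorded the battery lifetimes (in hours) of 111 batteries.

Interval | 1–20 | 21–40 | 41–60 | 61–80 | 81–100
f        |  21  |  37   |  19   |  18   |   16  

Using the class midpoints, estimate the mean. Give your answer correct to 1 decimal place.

Midpoints: 10.5, 30.5, 50.5, 70.5, 90.5
Σfm = 21×10.5 + 37×30.5 + 19×50.5 + 18×70.5 + 16×90.5 = 5025.5
n = Σf = 111
Mean = 5025.5 / 111 = 45.2748

45.3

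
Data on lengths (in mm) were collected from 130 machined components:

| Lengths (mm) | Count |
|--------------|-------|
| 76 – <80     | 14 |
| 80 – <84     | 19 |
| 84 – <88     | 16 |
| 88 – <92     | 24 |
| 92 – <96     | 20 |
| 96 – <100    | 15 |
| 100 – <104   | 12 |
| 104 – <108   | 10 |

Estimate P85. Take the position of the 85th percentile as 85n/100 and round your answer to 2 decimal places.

Cumulative frequencies: 14, 33, 49, 73, 93, 108, 120, 130
n = 130; position = 85n/100 = 110.5.
This falls in the class 100 – <104: L = 100, F = 108, f = 12, h = 4.
85th percentile ≈ 100 + ((110.5 − 108) / 12) × 4 = 100.8333

100.83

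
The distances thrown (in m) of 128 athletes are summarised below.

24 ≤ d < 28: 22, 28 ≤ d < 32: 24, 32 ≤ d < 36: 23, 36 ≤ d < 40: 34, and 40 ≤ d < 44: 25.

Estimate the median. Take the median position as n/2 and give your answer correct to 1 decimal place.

35.1

Cumulative frequencies: 22, 46, 69, 103, 128
n = 128; position = n/2 = 64.
This falls in the class 32 ≤ d < 36: L = 32, F = 46, f = 23, h = 4.
Median ≈ 32 + ((64 − 46) / 23) × 4 = 35.1304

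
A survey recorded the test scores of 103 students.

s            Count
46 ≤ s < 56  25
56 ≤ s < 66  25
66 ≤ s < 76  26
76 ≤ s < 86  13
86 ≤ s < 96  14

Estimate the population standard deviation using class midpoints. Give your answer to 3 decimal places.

Midpoints: 51, 61, 71, 81, 91
n = 103, Σfm = 6973, mean = 67.6990
Σfm² = 490343
Σf(m − x̄)² = Σfm² − (Σfm)²/n = 490343 − 6973²/103 = 18277.6699
Population variance = 18277.6699 / 103 = 177.4531
Standard deviation = √177.4531 = 13.3212

13.321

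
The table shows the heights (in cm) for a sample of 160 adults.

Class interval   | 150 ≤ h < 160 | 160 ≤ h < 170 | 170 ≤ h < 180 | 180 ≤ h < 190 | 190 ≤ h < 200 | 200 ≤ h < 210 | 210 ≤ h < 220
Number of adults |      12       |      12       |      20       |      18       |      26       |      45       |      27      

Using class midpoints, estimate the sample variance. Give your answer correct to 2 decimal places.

339.27

Midpoints: 155, 165, 175, 185, 195, 205, 215
n = 160, Σfm = 30770, mean = 192.3125
Σfm² = 5971400
Σf(m − x̄)² = Σfm² − (Σfm)²/n = 5971400 − 30770²/160 = 53944.3750
Sample variance = 53944.3750 / 159 = 339.2728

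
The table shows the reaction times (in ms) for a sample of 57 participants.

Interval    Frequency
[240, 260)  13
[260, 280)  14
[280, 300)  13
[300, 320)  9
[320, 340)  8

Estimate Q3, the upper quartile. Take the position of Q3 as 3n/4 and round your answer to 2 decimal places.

Cumulative frequencies: 13, 27, 40, 49, 57
n = 57; position = 3n/4 = 42.75.
This falls in the class [300, 320): L = 300, F = 40, f = 9, h = 20.
Upper quartile ≈ 300 + ((42.75 − 40) / 9) × 20 = 306.1111

306.11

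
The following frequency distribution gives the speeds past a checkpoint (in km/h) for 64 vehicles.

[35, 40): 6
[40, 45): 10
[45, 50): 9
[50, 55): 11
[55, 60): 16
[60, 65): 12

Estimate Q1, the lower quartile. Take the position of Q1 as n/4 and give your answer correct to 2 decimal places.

Cumulative frequencies: 6, 16, 25, 36, 52, 64
n = 64; position = n/4 = 16.
This falls in the class [40, 45): L = 40, F = 6, f = 10, h = 5.
Lower quartile ≈ 40 + ((16 − 6) / 10) × 5 = 45.0000

45.00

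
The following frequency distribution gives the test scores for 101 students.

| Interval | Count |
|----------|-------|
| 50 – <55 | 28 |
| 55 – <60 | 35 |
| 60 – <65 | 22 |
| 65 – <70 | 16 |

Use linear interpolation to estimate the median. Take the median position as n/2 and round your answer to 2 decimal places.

58.21

Cumulative frequencies: 28, 63, 85, 101
n = 101; position = n/2 = 50.5.
This falls in the class 55 – <60: L = 55, F = 28, f = 35, h = 5.
Median ≈ 55 + ((50.5 − 28) / 35) × 5 = 58.2143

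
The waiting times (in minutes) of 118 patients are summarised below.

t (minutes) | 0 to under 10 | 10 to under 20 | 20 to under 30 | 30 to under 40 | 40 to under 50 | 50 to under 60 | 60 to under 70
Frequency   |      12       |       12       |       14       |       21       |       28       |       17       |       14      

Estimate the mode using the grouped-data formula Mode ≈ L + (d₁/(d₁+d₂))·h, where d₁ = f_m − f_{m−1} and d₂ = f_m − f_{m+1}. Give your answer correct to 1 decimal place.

43.9

Modal class: 40 to under 50 (highest frequency 28).
d₁ = 28 − 21 = 7, d₂ = 28 − 17 = 11
Mode ≈ 40 + (7/(7+11)) × 10 = 40 + 3.8889 = 43.8889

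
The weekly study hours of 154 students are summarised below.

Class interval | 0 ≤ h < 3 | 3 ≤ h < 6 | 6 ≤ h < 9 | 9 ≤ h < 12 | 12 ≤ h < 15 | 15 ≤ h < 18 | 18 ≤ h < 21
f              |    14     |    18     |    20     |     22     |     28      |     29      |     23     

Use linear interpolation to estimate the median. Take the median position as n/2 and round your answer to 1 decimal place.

Cumulative frequencies: 14, 32, 52, 74, 102, 131, 154
n = 154; position = n/2 = 77.
This falls in the class 12 ≤ h < 15: L = 12, F = 74, f = 28, h = 3.
Median ≈ 12 + ((77 − 74) / 28) × 3 = 12.3214

12.3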